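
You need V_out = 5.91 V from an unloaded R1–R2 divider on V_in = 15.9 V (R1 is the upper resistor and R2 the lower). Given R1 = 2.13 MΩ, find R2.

Required fraction k = V_out/V_in = 0.3717.
R2 = R1 · 0.3717/(1 − 0.3717) = 1.260 MΩ.

R2 ≈ 1.26 MΩ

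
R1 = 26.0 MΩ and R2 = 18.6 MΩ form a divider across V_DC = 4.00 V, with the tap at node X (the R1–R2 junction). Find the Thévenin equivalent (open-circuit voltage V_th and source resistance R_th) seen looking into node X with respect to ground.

V_th ≈ 1.67 V, R_th ≈ 10.8 MΩ

V_th is the unloaded tap voltage: V_DC · R2/(R1+R2) = 4.00 × 0.4170 = 1.668 V.
Looking into X with the source shorted: R_th = R1·R2/(R1+R2) = 26.00 × 18.6/44.60 = 10.84 MΩ.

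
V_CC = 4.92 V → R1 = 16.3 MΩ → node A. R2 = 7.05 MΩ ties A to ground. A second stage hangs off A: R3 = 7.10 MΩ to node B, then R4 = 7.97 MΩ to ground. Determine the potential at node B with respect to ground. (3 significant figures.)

V_B ≈ 0.592 V

Node A sees R2 in parallel with the series input of stage 2, R3 + R4 = 15.07 MΩ.
Effective lower resistance at A: R2 ‖ 15.07 = 4.803 MΩ.
V_A = 4.92 × 4.803/(16.3 + 4.803) = 1.120 V.
Stage 2 is unloaded, so V_B = V_A · R4/(R3+R4) = 1.120 × 7.97/15.07 = 0.5922 V.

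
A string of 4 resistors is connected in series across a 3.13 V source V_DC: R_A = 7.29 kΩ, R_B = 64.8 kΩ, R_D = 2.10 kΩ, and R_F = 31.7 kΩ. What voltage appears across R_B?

V ≈ 1.92 V

Series total: ΣR = 7.29 + 64.8 + 2.10 + 31.7 = 105.9 kΩ.
V = V_DC · R/ΣR = 3.13 × 0.6120 = 1.915 V.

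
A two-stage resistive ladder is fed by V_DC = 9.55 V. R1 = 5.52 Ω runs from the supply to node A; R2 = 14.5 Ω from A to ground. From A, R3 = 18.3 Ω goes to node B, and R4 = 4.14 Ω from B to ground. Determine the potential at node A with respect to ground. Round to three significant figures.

V_A ≈ 5.87 V

Node A sees R2 in parallel with the series input of stage 2, R3 + R4 = 22.44 Ω.
Effective lower resistance at A: R2 ‖ 22.44 = 8.808 Ω.
So V_A = 9.55 × 0.6147 = 5.871 V.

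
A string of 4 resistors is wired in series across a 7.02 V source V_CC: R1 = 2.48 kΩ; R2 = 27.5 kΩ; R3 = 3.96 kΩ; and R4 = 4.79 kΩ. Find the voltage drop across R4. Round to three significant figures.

V ≈ 0.868 V

Series total: ΣR = 2.48 + 27.5 + 3.96 + 4.79 = 38.73 kΩ.
Voltage divider: V = V_CC · (4.790 / 38.73) = 7.02 × 0.1237 = 0.8682 V.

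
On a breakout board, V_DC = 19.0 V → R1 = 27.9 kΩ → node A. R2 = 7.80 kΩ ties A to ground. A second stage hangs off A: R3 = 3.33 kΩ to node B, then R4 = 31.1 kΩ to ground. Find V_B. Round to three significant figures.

Looking into the second stage from A: R3 + R4 = 34.43 kΩ appears in parallel with R2.
R2 ‖ (R3+R4) = 6.359 kΩ.
V_A = 19.0 × 6.359/(27.9 + 6.359) = 3.527 V.
Then the unloaded second divider: V_B = V_A × R4/(R3+R4) = 3.527 × 0.9033 = 3.186 V.

V_B ≈ 3.19 V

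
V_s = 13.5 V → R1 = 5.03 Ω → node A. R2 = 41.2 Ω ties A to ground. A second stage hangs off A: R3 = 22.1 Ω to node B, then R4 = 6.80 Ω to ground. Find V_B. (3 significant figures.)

The second stage (R3 + R4 = 28.90 Ω) loads node A in parallel with R2.
R2 ‖ (R3+R4) = 16.99 Ω.
V_A = 13.5 × 16.99/(5.03 + 16.99) = 10.42 V.
Then the unloaded second divider: V_B = V_A × R4/(R3+R4) = 10.42 × 0.2353 = 2.451 V.

V_B ≈ 2.45 V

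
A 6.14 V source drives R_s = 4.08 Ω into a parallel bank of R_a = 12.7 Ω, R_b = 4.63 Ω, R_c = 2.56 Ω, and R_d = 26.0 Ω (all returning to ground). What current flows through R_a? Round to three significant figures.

Parallel bank: R_p = 1/(1/12.7 + 1/4.63 + 1/2.56 + 1/26.0) = 1.382 Ω.
Node voltage V_A = V_s · R_p/(R_s + R_p) = 6.14 × 0.2530 = 1.553 V.
I(R_a) = V_A / R_a = 1.553/12.7 = 0.1223 A.

I ≈ 0.122 A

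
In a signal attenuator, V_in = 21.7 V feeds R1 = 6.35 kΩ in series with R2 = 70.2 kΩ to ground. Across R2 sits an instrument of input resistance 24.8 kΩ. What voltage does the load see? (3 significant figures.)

First combine the lower leg with the load: R2 ‖ R_L = 18.33 kΩ.
Voltage divider with the loaded lower leg: V_out = 21.7 × 18.33/(6.35 + 18.33) = 21.7 × 0.7427 = 16.12 V.
(Unloaded it would be 19.9 V; the load pulls it down.)

V_out ≈ 16.1 V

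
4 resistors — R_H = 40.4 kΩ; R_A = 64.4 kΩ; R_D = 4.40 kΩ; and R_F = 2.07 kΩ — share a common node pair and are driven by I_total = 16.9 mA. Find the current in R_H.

I ≈ 0.557 mA

Total conductance ΣG = 1/40.4 + 1/64.4 + 1/4.40 + 1/2.07 = 0.7506 (units of 1/kΩ).
By the current-divider rule, I = I_total · G_k/ΣG = 16.9 × 0.03297 = 0.5573 mA.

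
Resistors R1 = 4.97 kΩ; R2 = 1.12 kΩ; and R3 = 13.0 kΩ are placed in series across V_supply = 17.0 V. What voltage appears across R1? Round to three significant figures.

Total series resistance ΣR = 4.97 + 1.12 + 13.0 = 19.09 kΩ.
V = V_supply · R/ΣR = 17.0 × 0.2603 = 4.426 V.

V ≈ 4.43 V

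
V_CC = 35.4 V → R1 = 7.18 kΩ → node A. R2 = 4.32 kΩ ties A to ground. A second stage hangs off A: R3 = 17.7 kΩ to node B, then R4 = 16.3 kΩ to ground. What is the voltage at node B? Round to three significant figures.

V_B ≈ 5.91 V

Looking into the second stage from A: R3 + R4 = 34.00 kΩ appears in parallel with R2.
Effective lower resistance at A: R2 ‖ 34.00 = 3.833 kΩ.
First divider: V_A = V_CC · 3.833/(7.18 + 3.833) = 12.32 V.
Stage 2 is unloaded, so V_B = V_A · R4/(R3+R4) = 12.32 × 16.3/34.00 = 5.907 V.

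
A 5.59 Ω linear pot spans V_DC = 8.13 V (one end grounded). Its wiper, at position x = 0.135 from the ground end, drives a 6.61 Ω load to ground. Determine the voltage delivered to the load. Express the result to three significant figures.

V_out ≈ 0.999 V

The pot divides into 4.835 Ω above the wiper and 0.7547 Ω below.
Lower segment in parallel with the load: 0.7547 ‖ 6.61 = 0.6773 Ω.
Then V_out = V_DC · 0.6773/(4.835 + 0.6773) = 0.9989 V.
(Unloaded: V_out = x·V_DC = 1.10 V.)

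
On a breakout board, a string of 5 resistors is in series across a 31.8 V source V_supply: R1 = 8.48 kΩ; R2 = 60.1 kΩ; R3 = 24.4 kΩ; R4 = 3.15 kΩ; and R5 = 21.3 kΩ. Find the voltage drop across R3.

Series total: ΣR = 8.48 + 60.1 + 24.4 + 3.15 + 21.3 = 117.4 kΩ.
By the voltage-divider rule, V = 31.8 × 24.40/117.4 = 6.608 V.

V ≈ 6.61 V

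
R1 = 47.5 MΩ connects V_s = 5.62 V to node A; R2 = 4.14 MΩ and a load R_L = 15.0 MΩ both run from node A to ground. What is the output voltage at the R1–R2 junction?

V_out ≈ 0.359 V

R2 ‖ R_L = (4.14 × 15.0)/(4.14 + 15.0) = 3.245 MΩ.
Then V_out = V_s · R2'/(R1 + R2') = 5.62 × 3.245/50.74 = 0.3593 V.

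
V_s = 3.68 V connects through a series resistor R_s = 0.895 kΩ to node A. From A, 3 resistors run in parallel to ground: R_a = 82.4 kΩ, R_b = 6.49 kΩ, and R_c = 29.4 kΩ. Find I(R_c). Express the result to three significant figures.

I ≈ 0.106 mA

Equivalent of the parallel group: R_p = 4.994 kΩ.
V_A by voltage divider: V_A = 3.68 × 4.994/(0.895 + 4.994) = 3.121 V.
I(R_c) = V_A / R_c = 3.121/29.4 = 0.1061 mA.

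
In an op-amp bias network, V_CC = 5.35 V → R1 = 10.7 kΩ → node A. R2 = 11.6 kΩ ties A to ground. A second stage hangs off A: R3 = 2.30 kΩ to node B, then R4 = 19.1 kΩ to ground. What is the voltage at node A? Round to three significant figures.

V_A ≈ 2.21 V

The second stage (R3 + R4 = 21.40 kΩ) loads node A in parallel with R2.
R2 ‖ (R3+R4) = 7.522 kΩ.
First divider: V_A = V_CC · 7.522/(10.7 + 7.522) = 2.209 V.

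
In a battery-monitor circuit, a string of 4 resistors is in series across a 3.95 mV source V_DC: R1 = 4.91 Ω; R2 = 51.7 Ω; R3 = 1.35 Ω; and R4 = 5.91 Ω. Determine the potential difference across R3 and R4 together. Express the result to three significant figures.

ΣR = 4.91 + 51.7 + 1.35 + 5.91 = 63.87 Ω.
R_{R3..R4} = 1.35 + 5.91 = 7.260 Ω.
V = V_DC · R/ΣR = 3.95 × 0.1137 = 0.4490 mV.

V ≈ 0.449 mV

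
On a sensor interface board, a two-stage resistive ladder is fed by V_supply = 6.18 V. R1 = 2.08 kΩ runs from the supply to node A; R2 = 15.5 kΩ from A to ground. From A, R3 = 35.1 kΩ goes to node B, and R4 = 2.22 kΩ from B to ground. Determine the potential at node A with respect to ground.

V_A ≈ 5.19 V

Looking into the second stage from A: R3 + R4 = 37.32 kΩ appears in parallel with R2.
R2 ‖ (R3+R4) = 10.95 kΩ.
V_A = 6.18 × 10.95/(2.08 + 10.95) = 5.194 V.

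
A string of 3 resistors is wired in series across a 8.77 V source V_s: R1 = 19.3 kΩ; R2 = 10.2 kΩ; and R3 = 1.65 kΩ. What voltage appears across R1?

V ≈ 5.43 V

Series total: ΣR = 19.3 + 10.2 + 1.65 = 31.15 kΩ.
Voltage divider: V = V_s · (19.30 / 31.15) = 8.77 × 0.6196 = 5.434 V.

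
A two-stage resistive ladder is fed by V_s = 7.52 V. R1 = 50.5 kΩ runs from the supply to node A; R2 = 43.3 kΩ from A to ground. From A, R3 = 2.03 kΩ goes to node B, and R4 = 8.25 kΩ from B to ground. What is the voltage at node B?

Looking into the second stage from A: R3 + R4 = 10.28 kΩ appears in parallel with R2.
Effective lower resistance at A: R2 ‖ 10.28 = 8.308 kΩ.
First divider: V_A = V_s · 8.308/(50.5 + 8.308) = 1.062 V.
Stage 2 is unloaded, so V_B = V_A · R4/(R3+R4) = 1.062 × 8.25/10.28 = 0.8526 V.

V_B ≈ 0.853 V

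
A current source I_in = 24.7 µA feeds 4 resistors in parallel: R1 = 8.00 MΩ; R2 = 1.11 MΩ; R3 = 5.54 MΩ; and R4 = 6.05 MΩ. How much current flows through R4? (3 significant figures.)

Total conductance ΣG = 1/8.00 + 1/1.11 + 1/5.54 + 1/6.05 = 1.372 (units of 1/MΩ).
Current divider: I(R4) = I_in · G_k/ΣG = 24.7 × (0.1653/1.372) = 24.7 × 0.1205 = 2.976 µA.

I ≈ 2.98 µA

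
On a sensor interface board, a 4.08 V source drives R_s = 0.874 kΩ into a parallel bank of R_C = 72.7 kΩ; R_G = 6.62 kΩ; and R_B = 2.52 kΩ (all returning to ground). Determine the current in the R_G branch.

Parallel bank: R_p = 1/(1/72.7 + 1/6.62 + 1/2.52) = 1.781 kΩ.
Node voltage V_A = V_in · R_p/(R_s + R_p) = 4.08 × 0.6707 = 2.737 V.
Branch current I = V_A/R_G = 2.737/6.62 = 0.4134 mA.

I ≈ 0.413 mA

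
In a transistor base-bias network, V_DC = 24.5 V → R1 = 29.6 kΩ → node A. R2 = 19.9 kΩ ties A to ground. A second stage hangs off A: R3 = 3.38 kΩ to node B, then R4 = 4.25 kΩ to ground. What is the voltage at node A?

V_A ≈ 3.85 V

Node A sees R2 in parallel with the series input of stage 2, R3 + R4 = 7.630 kΩ.
Effective lower resistance at A: R2 ‖ 7.630 = 5.515 kΩ.
First divider: V_A = V_DC · 5.515/(29.6 + 5.515) = 3.848 V.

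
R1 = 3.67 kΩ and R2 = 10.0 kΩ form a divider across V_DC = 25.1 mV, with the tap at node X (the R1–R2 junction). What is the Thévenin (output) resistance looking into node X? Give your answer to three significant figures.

R_th ≈ 2.68 kΩ

Looking into X with the source shorted: R_th = R1·R2/(R1+R2) = 3.670 × 10.0/13.67 = 2.685 kΩ.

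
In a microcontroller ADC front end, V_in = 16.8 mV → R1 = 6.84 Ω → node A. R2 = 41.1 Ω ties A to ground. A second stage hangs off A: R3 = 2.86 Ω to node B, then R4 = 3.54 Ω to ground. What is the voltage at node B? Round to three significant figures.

Looking into the second stage from A: R3 + R4 = 6.400 Ω appears in parallel with R2.
Effective lower resistance at A: R2 ‖ 6.400 = 5.538 Ω.
So V_A = 16.8 × 0.4474 = 7.516 mV.
Then the unloaded second divider: V_B = V_A × R4/(R3+R4) = 7.516 × 0.5531 = 4.157 mV.

V_B ≈ 4.16 mV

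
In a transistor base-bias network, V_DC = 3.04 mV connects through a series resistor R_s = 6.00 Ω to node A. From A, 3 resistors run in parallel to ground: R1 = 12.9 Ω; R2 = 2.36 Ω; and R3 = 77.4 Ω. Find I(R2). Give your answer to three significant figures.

I ≈ 0.315 mA

Parallel bank: R_p = 1/(1/12.9 + 1/2.36 + 1/77.4) = 1.945 Ω.
Node voltage V_A = V_DC · R_p/(R_s + R_p) = 3.04 × 0.2448 = 0.7442 mV.
I(R2) = V_A / R2 = 0.7442/2.36 = 0.3153 mA.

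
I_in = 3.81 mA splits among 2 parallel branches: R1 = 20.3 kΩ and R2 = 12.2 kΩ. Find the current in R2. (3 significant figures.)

With just two branches, the current splits inversely with resistance.
So I = 3.81 × 20.3/32.50 = 2.380 mA.

I ≈ 2.38 mA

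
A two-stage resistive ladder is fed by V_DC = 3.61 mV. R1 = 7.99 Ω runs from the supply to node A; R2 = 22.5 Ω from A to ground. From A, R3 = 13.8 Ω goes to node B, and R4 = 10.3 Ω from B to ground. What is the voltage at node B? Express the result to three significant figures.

Looking into the second stage from A: R3 + R4 = 24.10 Ω appears in parallel with R2.
Effective lower resistance at A: R2 ‖ 24.10 = 11.64 Ω.
First divider: V_A = V_DC · 11.64/(7.99 + 11.64) = 2.140 mV.
V_B = V_A × 0.4274 = 0.9148 mV.

V_B ≈ 0.915 mV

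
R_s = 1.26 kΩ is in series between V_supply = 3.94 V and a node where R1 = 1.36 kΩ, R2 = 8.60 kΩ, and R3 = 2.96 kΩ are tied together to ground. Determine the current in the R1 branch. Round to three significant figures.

I ≈ 1.16 mA

Equivalent of the parallel group: R_p = 0.8408 kΩ.
Node voltage V_A = V_supply · R_p/(R_s + R_p) = 3.94 × 0.4002 = 1.577 V.
Branch current I = V_A/R1 = 1.577/1.36 = 1.159 mA.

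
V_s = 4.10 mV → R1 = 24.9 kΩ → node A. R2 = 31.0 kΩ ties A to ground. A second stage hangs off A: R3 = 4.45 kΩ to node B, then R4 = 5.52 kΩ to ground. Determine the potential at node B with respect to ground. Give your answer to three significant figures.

Looking into the second stage from A: R3 + R4 = 9.970 kΩ appears in parallel with R2.
Effective lower resistance at A: R2 ‖ 9.970 = 7.544 kΩ.
So V_A = 4.10 × 0.2325 = 0.9533 mV.
Then the unloaded second divider: V_B = V_A × R4/(R3+R4) = 0.9533 × 0.5537 = 0.5278 mV.

V_B ≈ 0.528 mV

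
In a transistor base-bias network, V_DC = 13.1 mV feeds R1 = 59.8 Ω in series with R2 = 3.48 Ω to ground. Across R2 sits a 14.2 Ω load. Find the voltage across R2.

V_out ≈ 0.585 mV

First combine the lower leg with the load: R2 ‖ R_L = 2.795 Ω.
Voltage divider with the loaded lower leg: V_out = 13.1 × 2.795/(59.8 + 2.795) = 13.1 × 0.04465 = 0.5849 mV.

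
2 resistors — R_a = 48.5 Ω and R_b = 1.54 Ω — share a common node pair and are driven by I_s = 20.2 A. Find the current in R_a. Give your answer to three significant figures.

For two parallel branches, I_k = I_s · (other R)/(sum of R).
I(R_a) = 20.2 × 1.54/(48.5 + 1.54) = 20.2 × 0.03078 = 0.6217 A.

I ≈ 0.622 A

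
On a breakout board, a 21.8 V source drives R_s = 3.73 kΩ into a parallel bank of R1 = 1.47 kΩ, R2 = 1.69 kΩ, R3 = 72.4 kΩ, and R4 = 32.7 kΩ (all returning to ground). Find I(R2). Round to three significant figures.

Equivalent of the parallel group: R_p = 0.7597 kΩ.
V_A = 21.8 × 0.7597/4.490 = 3.689 V.
I(R2) = V_A / R2 = 3.689/1.69 = 2.183 mA.

I ≈ 2.18 mA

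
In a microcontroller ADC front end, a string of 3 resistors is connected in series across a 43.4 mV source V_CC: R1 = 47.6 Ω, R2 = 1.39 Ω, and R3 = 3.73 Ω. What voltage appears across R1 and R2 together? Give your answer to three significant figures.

ΣR = 47.6 + 1.39 + 3.73 = 52.72 Ω.
R_{R1..R2} = 47.6 + 1.39 = 48.99 Ω.
By the voltage-divider rule, V = 43.4 × 48.99/52.72 = 40.33 mV.

V ≈ 40.3 mV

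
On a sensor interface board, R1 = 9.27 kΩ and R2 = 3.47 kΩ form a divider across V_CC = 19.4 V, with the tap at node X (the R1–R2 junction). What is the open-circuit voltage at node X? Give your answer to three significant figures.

V_th is the unloaded tap voltage: V_CC · R2/(R1+R2) = 19.4 × 0.2724 = 5.284 V.

V_th ≈ 5.28 V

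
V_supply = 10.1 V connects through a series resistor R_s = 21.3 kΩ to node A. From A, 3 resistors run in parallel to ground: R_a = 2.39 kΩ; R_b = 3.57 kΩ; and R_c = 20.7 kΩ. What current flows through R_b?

Equivalent of the parallel group: R_p = 1.339 kΩ.
V_A by voltage divider: V_A = 10.1 × 1.339/(21.3 + 1.339) = 0.5974 V.
I(R_b) = V_A / R_b = 0.5974/3.57 = 0.1673 mA.
(Equivalently: I_total = 0.4461 mA, then current-divider fraction G_k/ΣG = 0.3751.)

I ≈ 0.167 mA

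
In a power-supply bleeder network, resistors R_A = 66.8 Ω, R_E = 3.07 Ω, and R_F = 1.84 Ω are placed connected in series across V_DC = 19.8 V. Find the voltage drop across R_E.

V ≈ 0.848 V

ΣR = 66.8 + 3.07 + 1.84 = 71.71 Ω.
Voltage divider: V = V_DC · (3.070 / 71.71) = 19.8 × 0.04281 = 0.8477 V.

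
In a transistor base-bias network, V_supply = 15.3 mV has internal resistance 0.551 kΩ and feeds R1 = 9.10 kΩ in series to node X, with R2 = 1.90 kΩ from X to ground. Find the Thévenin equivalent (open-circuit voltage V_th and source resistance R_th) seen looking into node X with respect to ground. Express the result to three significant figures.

V_th ≈ 2.52 mV, R_th ≈ 1.59 kΩ

R1' = 0.551 + 9.10 = 9.651 kΩ (source resistance + R1).
V_th is the unloaded tap voltage: V_supply · R2/(R1'+R2) = 15.3 × 0.1645 = 2.517 mV.
Zeroing V_supply shorts the top of R1' to ground, so R_th = R1' ‖ R2 = 1.587 kΩ.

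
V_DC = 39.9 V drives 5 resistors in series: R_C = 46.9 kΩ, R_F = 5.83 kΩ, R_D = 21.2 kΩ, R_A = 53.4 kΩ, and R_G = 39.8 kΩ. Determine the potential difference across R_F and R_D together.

Series total: ΣR = 46.9 + 5.83 + 21.2 + 53.4 + 39.8 = 167.1 kΩ.
R_{R_F..R_D} = 5.83 + 21.2 = 27.03 kΩ.
Voltage divider: V = V_DC · (27.03 / 167.1) = 39.9 × 0.1617 = 6.453 V.

V ≈ 6.45 V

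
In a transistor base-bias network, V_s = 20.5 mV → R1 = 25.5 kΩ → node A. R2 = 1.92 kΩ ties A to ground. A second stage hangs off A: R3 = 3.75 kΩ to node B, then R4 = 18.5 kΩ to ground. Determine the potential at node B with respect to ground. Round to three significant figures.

The second stage (R3 + R4 = 22.25 kΩ) loads node A in parallel with R2.
Effective lower resistance at A: R2 ‖ 22.25 = 1.767 kΩ.
First divider: V_A = V_s · 1.767/(25.5 + 1.767) = 1.329 mV.
V_B = V_A × 0.8315 = 1.105 mV.

V_B ≈ 1.10 mV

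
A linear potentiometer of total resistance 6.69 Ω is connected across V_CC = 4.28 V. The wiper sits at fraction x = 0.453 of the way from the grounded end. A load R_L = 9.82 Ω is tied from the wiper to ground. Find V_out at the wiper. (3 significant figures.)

V_out ≈ 1.66 V

The pot divides into 3.659 Ω above the wiper and 3.031 Ω below.
Lower segment in parallel with the load: 3.031 ‖ 9.82 = 2.316 Ω.
V_out = 4.28 × 2.316/(3.659 + 2.316) = 1.659 V.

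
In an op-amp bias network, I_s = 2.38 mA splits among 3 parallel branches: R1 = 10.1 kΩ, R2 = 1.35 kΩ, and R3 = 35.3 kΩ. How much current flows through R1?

I ≈ 0.271 mA

Total conductance ΣG = 1/10.1 + 1/1.35 + 1/35.3 = 0.8681 (units of 1/kΩ).
Current divider: I(R1) = I_s · G_k/ΣG = 2.38 × (0.09901/0.8681) = 2.38 × 0.1141 = 0.2715 mA.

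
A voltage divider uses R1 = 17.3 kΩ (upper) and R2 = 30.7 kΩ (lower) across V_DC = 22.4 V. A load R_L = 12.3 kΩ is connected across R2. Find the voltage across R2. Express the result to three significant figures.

V_out ≈ 7.54 V

R2 ‖ R_L = (30.7 × 12.3)/(30.7 + 12.3) = 8.782 kΩ.
Then V_out = V_DC · R2'/(R1 + R2') = 22.4 × 8.782/26.08 = 7.542 V.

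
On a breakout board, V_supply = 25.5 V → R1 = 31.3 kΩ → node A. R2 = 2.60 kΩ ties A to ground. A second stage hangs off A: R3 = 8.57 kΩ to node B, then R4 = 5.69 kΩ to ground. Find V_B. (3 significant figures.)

V_B ≈ 0.668 V

The second stage (R3 + R4 = 14.26 kΩ) loads node A in parallel with R2.
Effective lower resistance at A: R2 ‖ 14.26 = 2.199 kΩ.
V_A = 25.5 × 2.199/(31.3 + 2.199) = 1.674 V.
Stage 2 is unloaded, so V_B = V_A · R4/(R3+R4) = 1.674 × 5.69/14.26 = 0.6679 V.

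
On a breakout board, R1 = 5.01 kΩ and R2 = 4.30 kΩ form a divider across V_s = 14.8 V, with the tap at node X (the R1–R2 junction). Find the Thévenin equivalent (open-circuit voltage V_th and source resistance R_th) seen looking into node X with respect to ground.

Open-circuit (no load on X): V_th = V_s · R2/(R1 + R2) = 14.8 × 4.30/(5.010 + 4.30) = 6.836 V.
With V_s suppressed (replaced by a short), R_th = R1 ‖ R2 = (5.010 × 4.30)/(5.010 + 4.30) = 2.314 kΩ.

V_th ≈ 6.84 V, R_th ≈ 2.31 kΩ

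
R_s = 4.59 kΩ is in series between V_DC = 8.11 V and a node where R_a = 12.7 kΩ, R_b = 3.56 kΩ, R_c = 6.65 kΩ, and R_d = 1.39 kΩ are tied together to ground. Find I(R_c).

I ≈ 0.184 mA

Combine the parallel branches: R_p = (1/12.7 + 1/3.56 + 1/6.65 + 1/1.39)⁻¹ = 0.8134 kΩ.
Node voltage V_A = V_DC · R_p/(R_s + R_p) = 8.11 × 0.1505 = 1.221 V.
I(R_c) = V_A / R_c = 1.221/6.65 = 0.1836 mA.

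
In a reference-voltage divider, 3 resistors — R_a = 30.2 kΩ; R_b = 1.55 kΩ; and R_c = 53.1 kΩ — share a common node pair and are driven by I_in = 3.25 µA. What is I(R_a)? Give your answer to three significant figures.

Total conductance ΣG = 1/30.2 + 1/1.55 + 1/53.1 = 0.6971 (units of 1/kΩ).
Current divider: I(R_a) = I_in · G_k/ΣG = 3.25 × (0.03311/0.6971) = 3.25 × 0.04750 = 0.1544 µA.

I ≈ 0.154 µA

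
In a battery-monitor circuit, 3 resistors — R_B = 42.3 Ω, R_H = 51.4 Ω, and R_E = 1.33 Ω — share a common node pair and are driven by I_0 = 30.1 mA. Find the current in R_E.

I ≈ 28.5 mA

Conductances: ΣG = 1/42.3 + 1/51.4 + 1/1.33 = 0.7950 (1/Ω).
R_E takes the fraction G_k/ΣG = 0.7519/0.7950 = 0.9458, so I = 30.1 × 0.9458 = 28.47 mA.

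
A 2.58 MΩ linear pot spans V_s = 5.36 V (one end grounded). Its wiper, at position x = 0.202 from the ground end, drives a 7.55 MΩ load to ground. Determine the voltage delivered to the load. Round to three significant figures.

The pot divides into 2.059 MΩ above the wiper and 0.5212 MΩ below.
R_L loads the lower segment: effective lower R = 0.4875 MΩ.
Loaded-divider output: V_out = 5.36 × 0.1915 = 1.026 V.
(Unloaded: V_out = x·V_s = 1.08 V.)

V_out ≈ 1.03 V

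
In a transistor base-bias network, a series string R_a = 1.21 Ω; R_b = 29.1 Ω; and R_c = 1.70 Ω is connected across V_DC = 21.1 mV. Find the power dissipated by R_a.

ΣR = 32.01 Ω → I = 21.1/32.01 = 0.6592 mA.
V(R_a) = I·R = 0.7976 mV; P = V·I = 0.7976 × 0.6592 = 0.5257 µW.

P ≈ 0.526 µW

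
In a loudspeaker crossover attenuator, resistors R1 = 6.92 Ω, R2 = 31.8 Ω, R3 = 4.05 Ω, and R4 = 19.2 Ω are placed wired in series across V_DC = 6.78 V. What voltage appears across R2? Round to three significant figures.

Total series resistance ΣR = 6.92 + 31.8 + 4.05 + 19.2 = 61.97 Ω.
V = V_DC · R/ΣR = 6.78 × 0.5132 = 3.479 V.

V ≈ 3.48 V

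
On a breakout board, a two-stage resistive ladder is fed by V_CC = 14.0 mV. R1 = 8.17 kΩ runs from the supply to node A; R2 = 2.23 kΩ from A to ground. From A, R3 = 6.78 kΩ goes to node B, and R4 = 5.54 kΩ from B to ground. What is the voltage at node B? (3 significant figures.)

V_B ≈ 1.18 mV

The second stage (R3 + R4 = 12.32 kΩ) loads node A in parallel with R2.
R2 ‖ (R3+R4) = 1.888 kΩ.
V_A = 14.0 × 1.888/(8.17 + 1.888) = 2.628 mV.
Stage 2 is unloaded, so V_B = V_A · R4/(R3+R4) = 2.628 × 5.54/12.32 = 1.182 mV.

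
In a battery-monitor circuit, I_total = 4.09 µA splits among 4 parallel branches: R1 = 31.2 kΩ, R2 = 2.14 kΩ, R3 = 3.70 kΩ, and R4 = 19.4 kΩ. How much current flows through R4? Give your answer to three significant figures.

I ≈ 0.257 µA

Conductances: ΣG = 1/31.2 + 1/2.14 + 1/3.70 + 1/19.4 = 0.8212 (1/kΩ).
Current divider: I(R4) = I_total · G_k/ΣG = 4.09 × (0.05155/0.8212) = 4.09 × 0.06277 = 0.2567 µA.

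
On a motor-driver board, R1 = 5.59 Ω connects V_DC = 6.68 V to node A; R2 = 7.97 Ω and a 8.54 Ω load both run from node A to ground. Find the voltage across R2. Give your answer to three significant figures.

V_out ≈ 2.84 V

The load sits in parallel with R2, giving an effective lower resistance R2' = R2·R_L/(R2+R_L) = 4.123 Ω.
Now apply the divider: V_out = 6.68 × 0.4245 = 2.835 V.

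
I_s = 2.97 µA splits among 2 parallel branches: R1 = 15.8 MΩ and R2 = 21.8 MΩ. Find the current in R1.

Two-branch current divider: I_k = I_s · R_other/(R_1 + R_2).
I(R1) = 2.97 × 21.8/(15.8 + 21.8) = 2.97 × 0.5798 = 1.722 µA.

I ≈ 1.72 µA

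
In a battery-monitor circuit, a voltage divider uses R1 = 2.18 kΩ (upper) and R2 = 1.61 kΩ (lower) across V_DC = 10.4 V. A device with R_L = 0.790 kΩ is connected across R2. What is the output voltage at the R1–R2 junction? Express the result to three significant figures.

V_out ≈ 2.03 V

R2 ‖ R_L = (1.61 × 0.790)/(1.61 + 0.790) = 0.5300 kΩ.
Voltage divider with the loaded lower leg: V_out = 10.4 × 0.5300/(2.18 + 0.5300) = 10.4 × 0.1956 = 2.034 V.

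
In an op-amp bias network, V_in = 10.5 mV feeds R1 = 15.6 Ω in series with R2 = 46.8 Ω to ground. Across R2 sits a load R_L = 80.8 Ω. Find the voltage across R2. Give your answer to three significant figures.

The load sits in parallel with R2, giving an effective lower resistance R2' = R2·R_L/(R2+R_L) = 29.64 Ω.
Now apply the divider: V_out = 10.5 × 0.6551 = 6.879 mV.

V_out ≈ 6.88 mV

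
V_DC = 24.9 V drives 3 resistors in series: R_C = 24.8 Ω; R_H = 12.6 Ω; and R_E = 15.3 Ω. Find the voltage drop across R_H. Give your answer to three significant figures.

ΣR = 24.8 + 12.6 + 15.3 = 52.70 Ω.
By the voltage-divider rule, V = 24.9 × 12.60/52.70 = 5.953 V.

V ≈ 5.95 V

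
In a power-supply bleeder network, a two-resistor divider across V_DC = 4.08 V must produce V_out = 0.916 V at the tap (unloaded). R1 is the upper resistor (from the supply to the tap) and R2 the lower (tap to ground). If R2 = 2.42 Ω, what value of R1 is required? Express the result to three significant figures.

Required fraction k = V_out/V_DC = 0.2245.
R1 = R2·(1/k − 1) = 2.42 × 3.454 = 8.359 Ω.

R1 ≈ 8.36 Ω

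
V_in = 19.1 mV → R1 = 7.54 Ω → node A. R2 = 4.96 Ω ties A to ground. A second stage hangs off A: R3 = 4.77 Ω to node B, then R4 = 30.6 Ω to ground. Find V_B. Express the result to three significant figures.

Looking into the second stage from A: R3 + R4 = 35.37 Ω appears in parallel with R2.
R2 ‖ (R3+R4) = 4.350 Ω.
First divider: V_A = V_in · 4.350/(7.54 + 4.350) = 6.988 mV.
Then the unloaded second divider: V_B = V_A × R4/(R3+R4) = 6.988 × 0.8651 = 6.045 mV.

V_B ≈ 6.05 mV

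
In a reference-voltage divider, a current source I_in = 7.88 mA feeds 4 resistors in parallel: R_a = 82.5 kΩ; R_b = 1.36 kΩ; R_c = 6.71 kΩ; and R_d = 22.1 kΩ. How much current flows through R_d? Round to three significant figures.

ΣG = 1/82.5 + 1/1.36 + 1/6.71 + 1/22.1 = 0.9417.
Current divider: I(R_d) = I_in · G_k/ΣG = 7.88 × (0.04525/0.9417) = 7.88 × 0.04805 = 0.3786 mA.

I ≈ 0.379 mA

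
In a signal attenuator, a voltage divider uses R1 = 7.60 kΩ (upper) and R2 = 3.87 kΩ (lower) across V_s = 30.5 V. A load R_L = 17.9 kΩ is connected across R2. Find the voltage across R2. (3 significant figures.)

V_out ≈ 9.00 V

The load sits in parallel with R2, giving an effective lower resistance R2' = R2·R_L/(R2+R_L) = 3.182 kΩ.
Voltage divider with the loaded lower leg: V_out = 30.5 × 3.182/(7.60 + 3.182) = 30.5 × 0.2951 = 9.001 V.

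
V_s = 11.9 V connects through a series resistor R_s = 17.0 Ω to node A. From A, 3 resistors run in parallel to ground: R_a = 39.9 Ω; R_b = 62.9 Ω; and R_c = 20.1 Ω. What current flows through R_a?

Parallel bank: R_p = 1/(1/39.9 + 1/62.9 + 1/20.1) = 11.02 Ω.
V_A = 11.9 × 11.02/28.02 = 4.681 V.
I(R_a) = V_A / R_a = 4.681/39.9 = 0.1173 A.

I ≈ 0.117 A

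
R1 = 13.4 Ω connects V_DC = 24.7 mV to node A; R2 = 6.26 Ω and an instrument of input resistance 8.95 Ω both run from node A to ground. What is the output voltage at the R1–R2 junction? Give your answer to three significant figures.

The load sits in parallel with R2, giving an effective lower resistance R2' = R2·R_L/(R2+R_L) = 3.684 Ω.
Now apply the divider: V_out = 24.7 × 0.2156 = 5.326 mV.
(Unloaded it would be 7.86 mV; the load pulls it down.)

V_out ≈ 5.33 mV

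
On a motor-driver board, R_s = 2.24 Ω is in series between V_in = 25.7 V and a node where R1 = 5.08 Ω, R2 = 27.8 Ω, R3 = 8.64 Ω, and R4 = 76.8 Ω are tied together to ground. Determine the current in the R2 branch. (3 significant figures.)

I ≈ 0.511 A

Equivalent of the parallel group: R_p = 2.766 Ω.
V_A = 25.7 × 2.766/5.006 = 14.20 V.
Branch current I = V_A/R2 = 14.20/27.8 = 0.5108 A.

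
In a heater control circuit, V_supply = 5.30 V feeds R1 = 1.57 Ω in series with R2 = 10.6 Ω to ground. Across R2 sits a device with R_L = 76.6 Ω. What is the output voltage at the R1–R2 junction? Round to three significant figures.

The load sits in parallel with R2, giving an effective lower resistance R2' = R2·R_L/(R2+R_L) = 9.311 Ω.
Then V_out = V_supply · R2'/(R1 + R2') = 5.30 × 9.311/10.88 = 4.535 V.

V_out ≈ 4.54 V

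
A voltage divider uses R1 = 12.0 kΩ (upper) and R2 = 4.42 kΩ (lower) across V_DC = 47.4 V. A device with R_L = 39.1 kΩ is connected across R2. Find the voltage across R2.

R2 ‖ R_L = (4.42 × 39.1)/(4.42 + 39.1) = 3.971 kΩ.
Voltage divider with the loaded lower leg: V_out = 47.4 × 3.971/(12.0 + 3.971) = 47.4 × 0.2486 = 11.79 V.

V_out ≈ 11.8 V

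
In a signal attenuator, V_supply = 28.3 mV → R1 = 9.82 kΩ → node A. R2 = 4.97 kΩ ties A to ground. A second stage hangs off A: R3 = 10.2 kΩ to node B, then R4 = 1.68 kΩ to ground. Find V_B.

The second stage (R3 + R4 = 11.88 kΩ) loads node A in parallel with R2.
Effective lower resistance at A: R2 ‖ 11.88 = 3.504 kΩ.
V_A = 28.3 × 3.504/(9.82 + 3.504) = 7.443 mV.
V_B = V_A × 0.1414 = 1.052 mV.

V_B ≈ 1.05 mV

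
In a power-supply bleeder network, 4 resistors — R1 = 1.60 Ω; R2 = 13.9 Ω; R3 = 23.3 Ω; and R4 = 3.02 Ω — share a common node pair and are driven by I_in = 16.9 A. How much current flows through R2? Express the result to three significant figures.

I ≈ 1.14 A

Conductances: ΣG = 1/1.60 + 1/13.9 + 1/23.3 + 1/3.02 = 1.071 (1/Ω).
R2 takes the fraction G_k/ΣG = 0.07194/1.071 = 0.06717, so I = 16.9 × 0.06717 = 1.135 A.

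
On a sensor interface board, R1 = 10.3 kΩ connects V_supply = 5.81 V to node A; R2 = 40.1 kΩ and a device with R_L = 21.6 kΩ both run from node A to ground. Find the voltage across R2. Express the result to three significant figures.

V_out ≈ 3.35 V

R2 ‖ R_L = (40.1 × 21.6)/(40.1 + 21.6) = 14.04 kΩ.
Now apply the divider: V_out = 5.81 × 0.5768 = 3.351 V.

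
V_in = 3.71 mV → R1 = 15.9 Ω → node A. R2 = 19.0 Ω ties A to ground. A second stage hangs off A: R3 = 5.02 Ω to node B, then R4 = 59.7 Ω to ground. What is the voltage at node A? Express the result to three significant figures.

V_A ≈ 1.78 mV

The second stage (R3 + R4 = 64.72 Ω) loads node A in parallel with R2.
R2 ‖ (R3+R4) = 14.69 Ω.
So V_A = 3.71 × 0.4802 = 1.781 mV.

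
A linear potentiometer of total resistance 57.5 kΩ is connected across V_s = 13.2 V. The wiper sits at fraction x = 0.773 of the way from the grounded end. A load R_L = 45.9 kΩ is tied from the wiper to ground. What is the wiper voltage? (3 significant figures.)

Lower segment x·R_p = 44.45 kΩ; upper segment (1−x)·R_p = 13.05 kΩ.
(x·R_p) ‖ R_L = 22.58 kΩ.
Then V_out = V_s · 22.58/(13.05 + 22.58) = 8.365 V.

V_out ≈ 8.36 V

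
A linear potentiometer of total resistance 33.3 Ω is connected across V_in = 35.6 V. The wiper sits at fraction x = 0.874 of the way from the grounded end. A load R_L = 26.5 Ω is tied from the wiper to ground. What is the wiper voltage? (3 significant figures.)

V_out ≈ 27.3 V

The pot divides into 4.196 Ω above the wiper and 29.10 Ω below.
R_L loads the lower segment: effective lower R = 13.87 Ω.
V_out = 35.6 × 13.87/(4.196 + 13.87) = 27.33 V.
(Unloaded: V_out = x·V_in = 31.1 V.)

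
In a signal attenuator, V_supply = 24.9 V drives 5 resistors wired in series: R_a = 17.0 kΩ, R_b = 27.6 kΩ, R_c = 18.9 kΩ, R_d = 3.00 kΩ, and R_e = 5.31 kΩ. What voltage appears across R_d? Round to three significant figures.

Series total: ΣR = 17.0 + 27.6 + 18.9 + 3.00 + 5.31 = 71.81 kΩ.
By the voltage-divider rule, V = 24.9 × 3.000/71.81 = 1.040 V.

V ≈ 1.04 V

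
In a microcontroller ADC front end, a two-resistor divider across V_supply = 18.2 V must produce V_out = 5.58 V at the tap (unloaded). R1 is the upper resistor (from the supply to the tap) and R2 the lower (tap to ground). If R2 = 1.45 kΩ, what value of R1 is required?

R1 ≈ 3.28 kΩ

The divider ratio is R2/(R1+R2) = 5.58/18.2 = 0.3066.
Rearranging, R1 = R2·(1−k)/k = 1.45 × 2.262 = 3.279 kΩ.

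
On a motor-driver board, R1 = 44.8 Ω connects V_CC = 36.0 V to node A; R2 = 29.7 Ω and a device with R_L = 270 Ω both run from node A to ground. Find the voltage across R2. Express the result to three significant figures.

V_out ≈ 13.5 V

R2 ‖ R_L = (29.7 × 270)/(29.7 + 270) = 26.76 Ω.
Then V_out = V_CC · R2'/(R1 + R2') = 36.0 × 26.76/71.56 = 13.46 V.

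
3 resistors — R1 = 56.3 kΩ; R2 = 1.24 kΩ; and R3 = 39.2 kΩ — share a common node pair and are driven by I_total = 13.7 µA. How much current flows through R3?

Conductances: ΣG = 1/56.3 + 1/1.24 + 1/39.2 = 0.8497 (1/kΩ).
R3 takes the fraction G_k/ΣG = 0.02551/0.8497 = 0.03002, so I = 13.7 × 0.03002 = 0.4113 µA.

I ≈ 0.411 µA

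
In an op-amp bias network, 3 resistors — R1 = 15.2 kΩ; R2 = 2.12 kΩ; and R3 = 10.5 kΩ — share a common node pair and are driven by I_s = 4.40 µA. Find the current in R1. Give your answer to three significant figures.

ΣG = 1/15.2 + 1/2.12 + 1/10.5 = 0.6327.
Current divider: I(R1) = I_s · G_k/ΣG = 4.40 × (0.06579/0.6327) = 4.40 × 0.1040 = 0.4575 µA.

I ≈ 0.458 µA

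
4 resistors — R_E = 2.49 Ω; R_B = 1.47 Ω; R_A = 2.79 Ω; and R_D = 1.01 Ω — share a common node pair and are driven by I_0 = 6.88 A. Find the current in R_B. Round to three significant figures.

I ≈ 1.93 A

Total conductance ΣG = 1/2.49 + 1/1.47 + 1/2.79 + 1/1.01 = 2.430 (units of 1/Ω).
Current divider: I(R_B) = I_0 · G_k/ΣG = 6.88 × (0.6803/2.430) = 6.88 × 0.2799 = 1.926 A.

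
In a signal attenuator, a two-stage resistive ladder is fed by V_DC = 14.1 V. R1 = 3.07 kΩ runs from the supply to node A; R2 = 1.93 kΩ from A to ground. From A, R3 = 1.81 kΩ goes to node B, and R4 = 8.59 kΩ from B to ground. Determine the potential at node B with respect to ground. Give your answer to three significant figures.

Node A sees R2 in parallel with the series input of stage 2, R3 + R4 = 10.40 kΩ.
Effective lower resistance at A: R2 ‖ 10.40 = 1.628 kΩ.
So V_A = 14.1 × 0.3465 = 4.886 V.
V_B = V_A × 0.8260 = 4.036 V.

V_B ≈ 4.04 V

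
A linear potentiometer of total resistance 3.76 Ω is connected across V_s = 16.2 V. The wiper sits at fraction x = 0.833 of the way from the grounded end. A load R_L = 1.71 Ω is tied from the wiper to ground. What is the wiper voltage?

Split the track: R_lower = x·R_p = 3.132 Ω, R_upper = (1−x)·R_p = 0.6279 Ω.
(x·R_p) ‖ R_L = 1.106 Ω.
Then V_out = V_s · 1.106/(0.6279 + 1.106) = 10.33 V.
(Unloaded: V_out = x·V_s = 13.5 V.)

V_out ≈ 10.3 V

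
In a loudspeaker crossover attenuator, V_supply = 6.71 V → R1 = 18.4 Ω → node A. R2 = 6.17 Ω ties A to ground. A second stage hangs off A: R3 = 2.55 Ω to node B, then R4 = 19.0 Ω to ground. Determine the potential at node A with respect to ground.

V_A ≈ 1.39 V

Looking into the second stage from A: R3 + R4 = 21.55 Ω appears in parallel with R2.
Effective lower resistance at A: R2 ‖ 21.55 = 4.797 Ω.
First divider: V_A = V_supply · 4.797/(18.4 + 4.797) = 1.388 V.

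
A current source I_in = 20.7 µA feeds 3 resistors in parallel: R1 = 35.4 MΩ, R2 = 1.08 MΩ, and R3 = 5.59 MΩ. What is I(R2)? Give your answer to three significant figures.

Conductances: ΣG = 1/35.4 + 1/1.08 + 1/5.59 = 1.133 (1/MΩ).
Current divider: I(R2) = I_in · G_k/ΣG = 20.7 × (0.9259/1.133) = 20.7 × 0.8172 = 16.92 µA.

I ≈ 16.9 µA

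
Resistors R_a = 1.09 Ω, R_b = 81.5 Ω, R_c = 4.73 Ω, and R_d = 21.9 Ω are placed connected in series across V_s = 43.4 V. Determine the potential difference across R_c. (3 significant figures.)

V ≈ 1.88 V

Series total: ΣR = 1.09 + 81.5 + 4.73 + 21.9 = 109.2 Ω.
Voltage divider: V = V_s · (4.730 / 109.2) = 43.4 × 0.04331 = 1.880 V.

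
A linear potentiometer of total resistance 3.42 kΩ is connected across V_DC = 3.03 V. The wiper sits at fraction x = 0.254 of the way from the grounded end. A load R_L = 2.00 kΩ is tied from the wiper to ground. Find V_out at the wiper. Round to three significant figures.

V_out ≈ 0.581 V

Lower segment x·R_p = 0.8687 kΩ; upper segment (1−x)·R_p = 2.551 kΩ.
Lower segment in parallel with the load: 0.8687 ‖ 2.00 = 0.6056 kΩ.
Then V_out = V_DC · 0.6056/(2.551 + 0.6056) = 0.5813 V.
(Unloaded: V_out = x·V_DC = 0.770 V.)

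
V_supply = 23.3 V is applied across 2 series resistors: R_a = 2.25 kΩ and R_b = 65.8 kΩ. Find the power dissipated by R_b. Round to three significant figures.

ΣR = 68.05 kΩ → I = 23.3/68.05 = 0.3424 mA.
V(R_b) = I·R = 22.53 V; P = V·I = 22.53 × 0.3424 = 7.714 mW.

P ≈ 7.71 mW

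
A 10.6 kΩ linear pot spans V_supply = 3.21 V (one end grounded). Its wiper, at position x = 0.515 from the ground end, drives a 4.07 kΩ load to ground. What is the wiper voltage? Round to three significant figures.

Lower segment x·R_p = 5.459 kΩ; upper segment (1−x)·R_p = 5.141 kΩ.
(x·R_p) ‖ R_L = 2.332 kΩ.
V_out = 3.21 × 2.332/(5.141 + 2.332) = 1.002 V.

V_out ≈ 1.00 V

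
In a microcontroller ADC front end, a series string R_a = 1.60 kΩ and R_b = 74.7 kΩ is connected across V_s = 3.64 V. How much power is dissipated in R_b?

P ≈ 0.170 mW

Series current I = V_s/ΣR = 3.64/76.30 = 0.04771 mA.
V(R_b) = I·R = 3.564 V; P = V·I = 3.564 × 0.04771 = 0.1700 mW.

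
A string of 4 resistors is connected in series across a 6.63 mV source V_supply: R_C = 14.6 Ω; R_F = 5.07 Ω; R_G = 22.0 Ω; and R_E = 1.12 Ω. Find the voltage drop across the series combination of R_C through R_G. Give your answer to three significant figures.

Series total: ΣR = 14.6 + 5.07 + 22.0 + 1.12 = 42.79 Ω.
R_{R_C..R_G} = 14.6 + 5.07 + 22.0 = 41.67 Ω.
By the voltage-divider rule, V = 6.63 × 41.67/42.79 = 6.456 mV.

V ≈ 6.46 mV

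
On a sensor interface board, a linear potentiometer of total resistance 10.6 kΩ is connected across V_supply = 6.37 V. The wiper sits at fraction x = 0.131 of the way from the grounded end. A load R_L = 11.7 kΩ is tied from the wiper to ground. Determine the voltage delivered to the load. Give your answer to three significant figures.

V_out ≈ 0.756 V

The pot divides into 9.211 kΩ above the wiper and 1.389 kΩ below.
Lower segment in parallel with the load: 1.389 ‖ 11.7 = 1.241 kΩ.
Then V_out = V_supply · 1.241/(9.211 + 1.241) = 0.7565 V.
(Unloaded: V_out = x·V_supply = 0.834 V.)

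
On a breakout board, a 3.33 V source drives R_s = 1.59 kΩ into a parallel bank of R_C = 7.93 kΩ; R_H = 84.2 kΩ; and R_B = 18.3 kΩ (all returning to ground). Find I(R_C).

Parallel bank: R_p = 1/(1/7.93 + 1/84.2 + 1/18.3) = 5.191 kΩ.
V_A = 3.33 × 5.191/6.781 = 2.549 V.
Branch current I = V_A/R_C = 2.549/7.93 = 0.3215 mA.

I ≈ 0.321 mA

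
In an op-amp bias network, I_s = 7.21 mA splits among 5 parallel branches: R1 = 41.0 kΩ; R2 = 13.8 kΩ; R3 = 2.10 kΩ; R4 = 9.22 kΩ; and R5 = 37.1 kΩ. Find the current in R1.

Total conductance ΣG = 1/41.0 + 1/13.8 + 1/2.10 + 1/9.22 + 1/37.1 = 0.7085 (units of 1/kΩ).
By the current-divider rule, I = I_s · G_k/ΣG = 7.21 × 0.03443 = 0.2482 mA.

I ≈ 0.248 mA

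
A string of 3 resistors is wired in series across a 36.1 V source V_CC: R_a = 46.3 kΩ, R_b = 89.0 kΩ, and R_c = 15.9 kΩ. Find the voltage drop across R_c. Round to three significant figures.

V ≈ 3.80 V

ΣR = 46.3 + 89.0 + 15.9 = 151.2 kΩ.
V = V_CC · R/ΣR = 36.1 × 0.1052 = 3.796 V.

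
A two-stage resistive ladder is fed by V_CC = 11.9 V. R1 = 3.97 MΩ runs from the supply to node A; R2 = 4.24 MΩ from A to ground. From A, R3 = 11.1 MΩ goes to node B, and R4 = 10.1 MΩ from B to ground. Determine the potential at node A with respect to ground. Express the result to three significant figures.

Node A sees R2 in parallel with the series input of stage 2, R3 + R4 = 21.20 MΩ.
R2 ‖ (R3+R4) = 3.533 MΩ.
V_A = 11.9 × 3.533/(3.97 + 3.533) = 5.604 V.

V_A ≈ 5.60 V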